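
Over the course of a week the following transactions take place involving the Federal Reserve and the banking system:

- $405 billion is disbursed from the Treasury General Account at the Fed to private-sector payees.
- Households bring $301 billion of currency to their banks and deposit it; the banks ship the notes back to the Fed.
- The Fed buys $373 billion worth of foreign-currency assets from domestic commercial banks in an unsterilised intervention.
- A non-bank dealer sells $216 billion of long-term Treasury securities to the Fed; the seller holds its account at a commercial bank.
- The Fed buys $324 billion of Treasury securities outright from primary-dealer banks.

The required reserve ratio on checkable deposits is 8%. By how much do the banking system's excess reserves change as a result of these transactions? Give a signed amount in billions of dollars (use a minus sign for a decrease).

+$1545.24 billion

Government spending $405 billion: reserves +$405B, deposits +$405B.
Currency deposit $301 billion: reserves +$301B, deposits +$301B.
FX purchase $373 billion: reserves +$373B, deposits 0.
Asset purchase (from non-banks) $216 billion: reserves +$216B, deposits +$216B.
OMO purchase (from banks) $324 billion: reserves +$324B, deposits 0.
Totals: Δreserves = +$1619B, Δdeposits = +$922B.
Δrequired reserves = 8% × +$922B = +$73.76B.
Δexcess reserves = Δreserves − Δrequired = +$1619B − (+$73.76B) = +$1545.24 billion.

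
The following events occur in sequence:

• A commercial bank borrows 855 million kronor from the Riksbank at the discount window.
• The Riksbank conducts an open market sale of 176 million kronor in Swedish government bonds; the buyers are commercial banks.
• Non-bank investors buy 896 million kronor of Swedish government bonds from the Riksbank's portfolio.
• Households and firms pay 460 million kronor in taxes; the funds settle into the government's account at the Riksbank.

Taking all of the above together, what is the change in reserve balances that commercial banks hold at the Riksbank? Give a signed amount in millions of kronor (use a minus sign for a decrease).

-677 million

Discount-window loan 855 million kronor: the loan is credited to the bank's reserve account → +855M.
OMO sale (to banks) 176 million kronor: the buying banks pay out of their reserve balances → −176M.
Asset sale (to non-banks) 896 million kronor: the non-bank buyers' banks settle from reserves → −896M.
Government account inflow 460 million kronor: funds move from bank reserves into the government account → −460M.
Net: 855 − 176 − 896 − 460 = -677 million.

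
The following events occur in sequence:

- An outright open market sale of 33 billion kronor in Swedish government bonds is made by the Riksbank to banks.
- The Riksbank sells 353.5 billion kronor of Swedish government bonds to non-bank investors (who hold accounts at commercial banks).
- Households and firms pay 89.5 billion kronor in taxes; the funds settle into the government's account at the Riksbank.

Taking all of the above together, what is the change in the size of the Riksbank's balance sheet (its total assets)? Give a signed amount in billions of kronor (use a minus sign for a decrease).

-386.5 billion

OMO sale (to banks) 33 billion kronor: a Riksbank asset is shed → −33B.
Asset sale (to non-banks) 353.5 billion kronor: a Riksbank asset is shed → −353.5B.
Government account inflow 89.5 billion kronor: only the composition of liabilities changes → 0.
Net: −33 − 353.5 + 0 = -386.5 billion.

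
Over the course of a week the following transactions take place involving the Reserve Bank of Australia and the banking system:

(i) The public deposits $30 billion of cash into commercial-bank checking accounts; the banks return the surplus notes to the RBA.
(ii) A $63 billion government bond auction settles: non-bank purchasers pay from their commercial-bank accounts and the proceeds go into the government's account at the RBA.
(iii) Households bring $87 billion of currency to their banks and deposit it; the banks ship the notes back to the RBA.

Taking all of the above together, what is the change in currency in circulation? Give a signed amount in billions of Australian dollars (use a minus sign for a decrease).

Currency deposit $30 billion: notes return to the central bank → −$30B.
Government account inflow $63 billion: no currency enters or leaves circulation → 0.
Currency deposit $87 billion: notes return to the central bank → −$87B.
Net: −30 + 0 − 87 = -$117 billion.

-$117 billion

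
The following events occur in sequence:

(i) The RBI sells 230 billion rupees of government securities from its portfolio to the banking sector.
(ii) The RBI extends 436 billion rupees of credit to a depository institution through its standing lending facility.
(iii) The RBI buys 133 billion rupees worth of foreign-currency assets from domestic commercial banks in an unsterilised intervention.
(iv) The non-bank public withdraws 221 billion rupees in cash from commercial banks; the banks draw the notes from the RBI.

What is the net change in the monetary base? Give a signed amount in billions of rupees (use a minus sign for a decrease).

+339 billion

RBI balance sheet:
  Assets:      Securities −230B, Loans to banks +436B, Foreign assets +133B
  Liabilities: Bank reserves +118B, Currency in circulation +221B
Commercial banking system:
  Assets:      Reserves at CB +118B, Securities +230B, Foreign assets −133B
  Liabilities: Checkable deposits −221B, Borrowings from CB +436B
Monetary base = currency + reserves: +221B + (+118B) = +339 billion.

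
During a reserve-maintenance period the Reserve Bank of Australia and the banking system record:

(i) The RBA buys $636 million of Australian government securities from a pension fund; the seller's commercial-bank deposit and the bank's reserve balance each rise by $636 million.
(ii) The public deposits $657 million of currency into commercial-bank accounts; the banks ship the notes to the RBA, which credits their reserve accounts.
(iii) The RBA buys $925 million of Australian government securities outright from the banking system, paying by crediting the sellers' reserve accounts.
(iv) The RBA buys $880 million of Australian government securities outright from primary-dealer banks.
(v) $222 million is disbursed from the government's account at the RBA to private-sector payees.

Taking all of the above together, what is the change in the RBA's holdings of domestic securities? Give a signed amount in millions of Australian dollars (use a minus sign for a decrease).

Asset purchase (from non-banks) $636 million: securities added to the RBA's portfolio → +$636M.
Currency deposit $657 million: the RBA's securities portfolio is untouched → 0.
OMO purchase (from banks) $925 million: securities added to the RBA's portfolio → +$925M.
OMO purchase (from banks) $880 million: securities added to the RBA's portfolio → +$880M.
Government spending $222 million: the RBA's securities portfolio is untouched → 0.
Net: 636 + 0 + 925 + 880 + 0 = +$2441 million.

+$2441 million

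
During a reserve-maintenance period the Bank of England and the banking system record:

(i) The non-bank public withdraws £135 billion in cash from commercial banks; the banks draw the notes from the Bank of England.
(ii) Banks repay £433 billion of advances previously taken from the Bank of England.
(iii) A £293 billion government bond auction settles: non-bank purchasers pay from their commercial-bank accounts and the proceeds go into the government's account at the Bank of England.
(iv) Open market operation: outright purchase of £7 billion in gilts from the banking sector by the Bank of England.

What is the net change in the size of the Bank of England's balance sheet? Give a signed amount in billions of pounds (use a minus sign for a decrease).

-£426 billion

Currency withdrawal £135 billion: only the composition of liabilities changes → 0.
Discount-window repayment £433 billion: a Bank of England asset is shed → −£433B.
Government account inflow £293 billion: only the composition of liabilities changes → 0.
OMO purchase (from banks) £7 billion: a Bank of England asset is acquired → +£7B.
Net: 0 − 433 + 0 + 7 = -£426 billion.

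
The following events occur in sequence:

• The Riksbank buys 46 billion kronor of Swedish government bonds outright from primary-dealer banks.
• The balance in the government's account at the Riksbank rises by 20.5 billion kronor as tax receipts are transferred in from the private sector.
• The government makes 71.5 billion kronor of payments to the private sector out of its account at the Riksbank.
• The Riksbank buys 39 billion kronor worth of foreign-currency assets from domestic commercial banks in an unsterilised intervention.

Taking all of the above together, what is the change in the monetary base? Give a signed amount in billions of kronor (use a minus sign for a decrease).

OMO purchase (from banks) 46 billion kronor: Riksbank balance sheet expands → +46B.
Government account inflow 20.5 billion kronor: reserves shift to a non-base liability → −20.5B.
Government spending 71.5 billion kronor: a non-base liability converts back to reserves → +71.5B.
FX purchase 39 billion kronor: Riksbank balance sheet expands → +39B.
Net: 46 − 20.5 + 71.5 + 39 = +136 billion.

+136 billion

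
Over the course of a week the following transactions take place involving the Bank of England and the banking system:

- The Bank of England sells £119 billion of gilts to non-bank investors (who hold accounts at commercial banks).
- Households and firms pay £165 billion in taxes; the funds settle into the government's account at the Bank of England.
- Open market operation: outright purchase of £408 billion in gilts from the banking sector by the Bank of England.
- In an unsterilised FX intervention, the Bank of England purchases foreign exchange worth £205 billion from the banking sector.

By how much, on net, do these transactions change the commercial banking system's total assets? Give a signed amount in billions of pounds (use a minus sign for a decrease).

-£284 billion

Bank of England balance sheet:
  Assets:      Securities +£289B, Foreign assets +£205B
  Liabilities: Bank reserves +£329B, Government deposits +£165B
Commercial banking system:
  Assets:      Reserves at CB +£329B, Securities −£408B, Foreign assets −£205B
  Liabilities: Checkable deposits −£284B
Change in total bank assets = -£284 billion.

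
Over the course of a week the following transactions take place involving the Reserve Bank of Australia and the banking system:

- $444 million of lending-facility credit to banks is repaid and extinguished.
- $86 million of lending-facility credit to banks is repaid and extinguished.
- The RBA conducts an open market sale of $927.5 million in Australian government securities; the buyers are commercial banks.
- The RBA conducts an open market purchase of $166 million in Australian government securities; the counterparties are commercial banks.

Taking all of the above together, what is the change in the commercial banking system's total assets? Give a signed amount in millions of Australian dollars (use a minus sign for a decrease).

Discount-window repayment $444 million: bank balance sheets shrink → −$444M.
Discount-window repayment $86 million: bank balance sheets shrink → −$86M.
OMO sale (to banks) $927.5 million: just an asset swap on bank balance sheets → 0.
OMO purchase (from banks) $166 million: just an asset swap on bank balance sheets → 0.
Net: −444 − 86 + 0 + 0 = -$530 million.

-$530 million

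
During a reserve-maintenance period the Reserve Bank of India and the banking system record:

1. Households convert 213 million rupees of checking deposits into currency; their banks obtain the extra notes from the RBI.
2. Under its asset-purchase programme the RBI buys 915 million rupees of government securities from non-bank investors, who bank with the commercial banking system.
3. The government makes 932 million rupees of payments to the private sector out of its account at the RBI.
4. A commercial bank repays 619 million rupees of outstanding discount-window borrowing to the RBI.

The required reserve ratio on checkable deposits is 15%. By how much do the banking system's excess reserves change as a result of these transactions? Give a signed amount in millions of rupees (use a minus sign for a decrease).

Currency withdrawal 213 million rupees: reserves −213M, deposits −213M.
Asset purchase (from non-banks) 915 million rupees: reserves +915M, deposits +915M.
Government spending 932 million rupees: reserves +932M, deposits +932M.
Discount-window repayment 619 million rupees: reserves −619M, deposits 0.
Totals: Δreserves = +1015M, Δdeposits = +1634M.
Δrequired reserves = 15% × +1634M = +245.1M.
Δexcess reserves = Δreserves − Δrequired = +1015M − (+245.1M) = +769.9 million.

+769.9 million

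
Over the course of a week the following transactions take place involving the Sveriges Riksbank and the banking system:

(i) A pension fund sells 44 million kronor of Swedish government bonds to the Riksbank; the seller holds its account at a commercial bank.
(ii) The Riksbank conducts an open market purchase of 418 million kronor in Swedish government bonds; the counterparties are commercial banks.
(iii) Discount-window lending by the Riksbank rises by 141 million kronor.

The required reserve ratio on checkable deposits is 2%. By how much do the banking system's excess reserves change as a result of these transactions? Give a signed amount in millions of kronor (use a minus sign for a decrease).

+602.12 million

Asset purchase (from non-banks) 44 million kronor: reserves +44M, deposits +44M.
OMO purchase (from banks) 418 million kronor: reserves +418M, deposits 0.
Discount-window loan 141 million kronor: reserves +141M, deposits 0.
Totals: Δreserves = +603M, Δdeposits = +44M.
Δrequired reserves = 2% × +44M = +0.88M.
Δexcess reserves = Δreserves − Δrequired = +603M − (+0.88M) = +602.12 million.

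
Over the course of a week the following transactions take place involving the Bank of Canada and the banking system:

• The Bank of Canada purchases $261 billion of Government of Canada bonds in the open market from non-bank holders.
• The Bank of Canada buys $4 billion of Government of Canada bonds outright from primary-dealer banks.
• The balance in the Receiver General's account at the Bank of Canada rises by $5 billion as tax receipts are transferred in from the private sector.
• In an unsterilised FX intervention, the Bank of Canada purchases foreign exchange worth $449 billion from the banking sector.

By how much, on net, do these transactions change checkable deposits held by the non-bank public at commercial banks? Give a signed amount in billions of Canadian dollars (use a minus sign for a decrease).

+$256 billion

Bank of Canada balance sheet:
  Assets:      Securities +$265B, Foreign assets +$449B
  Liabilities: Bank reserves +$709B, Government deposits +$5B
Commercial banking system:
  Assets:      Reserves at CB +$709B, Securities −$4B, Foreign assets −$449B
  Liabilities: Checkable deposits +$256B
So the change in checkable deposits held by the non-bank public at commercial banks is +$256 billion.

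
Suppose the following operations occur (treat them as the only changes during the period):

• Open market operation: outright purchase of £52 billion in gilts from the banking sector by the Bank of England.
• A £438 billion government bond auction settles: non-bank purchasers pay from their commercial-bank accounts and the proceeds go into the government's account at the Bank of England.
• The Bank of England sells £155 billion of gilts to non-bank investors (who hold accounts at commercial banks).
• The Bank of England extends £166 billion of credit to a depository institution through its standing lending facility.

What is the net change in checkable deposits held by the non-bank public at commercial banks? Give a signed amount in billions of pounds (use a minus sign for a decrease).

Bank of England balance sheet:
  Assets:      Securities −£103B, Loans to banks +£166B
  Liabilities: Bank reserves −£375B, Government deposits +£438B
Commercial banking system:
  Assets:      Reserves at CB −£375B, Securities −£52B
  Liabilities: Checkable deposits −£593B, Borrowings from CB +£166B
So the change in checkable deposits held by the non-bank public at commercial banks is -£593 billion.

-£593 billion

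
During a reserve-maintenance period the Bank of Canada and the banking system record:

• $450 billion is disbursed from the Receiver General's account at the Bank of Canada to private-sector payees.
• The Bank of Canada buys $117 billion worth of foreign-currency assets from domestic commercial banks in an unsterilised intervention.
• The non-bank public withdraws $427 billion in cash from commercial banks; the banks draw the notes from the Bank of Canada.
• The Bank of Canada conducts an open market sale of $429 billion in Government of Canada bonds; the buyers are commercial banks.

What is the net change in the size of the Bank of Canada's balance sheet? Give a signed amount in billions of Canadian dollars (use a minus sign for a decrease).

-$312 billion

Government spending $450 billion: only the composition of liabilities changes → 0.
FX purchase $117 billion: a Bank of Canada asset is acquired → +$117B.
Currency withdrawal $427 billion: only the composition of liabilities changes → 0.
OMO sale (to banks) $429 billion: a Bank of Canada asset is shed → −$429B.
Net: 0 + 117 + 0 − 429 = -$312 billion.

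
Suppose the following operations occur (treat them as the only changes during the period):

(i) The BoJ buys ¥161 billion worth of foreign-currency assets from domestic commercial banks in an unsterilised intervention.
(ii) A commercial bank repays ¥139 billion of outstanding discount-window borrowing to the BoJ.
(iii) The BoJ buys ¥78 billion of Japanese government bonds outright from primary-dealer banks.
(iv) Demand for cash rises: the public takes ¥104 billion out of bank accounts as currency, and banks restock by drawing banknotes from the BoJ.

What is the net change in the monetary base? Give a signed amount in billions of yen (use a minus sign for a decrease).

FX purchase ¥161 billion: BoJ balance sheet expands → +¥161B.
Discount-window repayment ¥139 billion: BoJ balance sheet contracts → −¥139B.
OMO purchase (from banks) ¥78 billion: BoJ balance sheet expands → +¥78B.
Currency withdrawal ¥104 billion: just a shift between currency and reserves — both are base money → 0.
Net: 161 − 139 + 78 + 0 = +¥100 billion.

+¥100 billion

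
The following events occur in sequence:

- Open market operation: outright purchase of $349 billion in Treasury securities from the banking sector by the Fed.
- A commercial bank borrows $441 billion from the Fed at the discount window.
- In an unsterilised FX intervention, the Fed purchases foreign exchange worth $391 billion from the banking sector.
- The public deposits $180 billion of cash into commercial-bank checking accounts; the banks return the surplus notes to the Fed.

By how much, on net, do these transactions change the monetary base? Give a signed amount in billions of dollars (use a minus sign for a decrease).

+$1181 billion

OMO purchase (from banks) $349 billion: Fed balance sheet expands → +$349B.
Discount-window loan $441 billion: Fed balance sheet expands → +$441B.
FX purchase $391 billion: Fed balance sheet expands → +$391B.
Currency deposit $180 billion: just a shift between currency and reserves — both are base money → 0.
Net: 349 + 441 + 391 + 0 = +$1181 billion.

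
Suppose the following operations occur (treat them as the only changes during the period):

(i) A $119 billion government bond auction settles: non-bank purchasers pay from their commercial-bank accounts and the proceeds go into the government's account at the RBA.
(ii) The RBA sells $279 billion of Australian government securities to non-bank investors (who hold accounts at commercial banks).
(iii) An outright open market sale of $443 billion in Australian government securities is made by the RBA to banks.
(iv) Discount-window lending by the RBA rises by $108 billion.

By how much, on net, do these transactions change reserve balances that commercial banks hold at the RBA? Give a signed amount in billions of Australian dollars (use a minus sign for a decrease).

-$733 billion

Government account inflow $119 billion: funds move from bank reserves into the government account → −$119B.
Asset sale (to non-banks) $279 billion: the non-bank buyers' banks settle from reserves → −$279B.
OMO sale (to banks) $443 billion: the buying banks pay out of their reserve balances → −$443B.
Discount-window loan $108 billion: the loan is credited to the bank's reserve account → +$108B.
Net: −119 − 279 − 443 + 108 = -$733 billion.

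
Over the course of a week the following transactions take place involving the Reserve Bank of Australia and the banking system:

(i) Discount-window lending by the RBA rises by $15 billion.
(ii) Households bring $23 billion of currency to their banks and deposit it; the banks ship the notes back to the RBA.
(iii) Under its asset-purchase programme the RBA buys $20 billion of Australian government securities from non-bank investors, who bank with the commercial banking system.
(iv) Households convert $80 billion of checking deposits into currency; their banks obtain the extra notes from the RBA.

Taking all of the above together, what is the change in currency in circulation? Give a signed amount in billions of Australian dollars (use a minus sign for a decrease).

Discount-window loan $15 billion: no currency enters or leaves circulation → 0.
Currency deposit $23 billion: notes return to the central bank → −$23B.
Asset purchase (from non-banks) $20 billion: no currency enters or leaves circulation → 0.
Currency withdrawal $80 billion: notes leave the central bank → +$80B.
Net: 0 − 23 + 0 + 80 = +$57 billion.

+$57 billion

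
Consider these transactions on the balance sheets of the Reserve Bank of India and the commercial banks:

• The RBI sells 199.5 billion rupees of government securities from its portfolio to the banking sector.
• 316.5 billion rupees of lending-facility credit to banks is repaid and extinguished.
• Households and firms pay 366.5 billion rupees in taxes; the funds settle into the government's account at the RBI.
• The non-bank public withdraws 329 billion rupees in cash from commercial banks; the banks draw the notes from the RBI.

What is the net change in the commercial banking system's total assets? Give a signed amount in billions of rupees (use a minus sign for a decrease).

OMO sale (to banks) 199.5 billion rupees: just an asset swap on bank balance sheets → 0.
Discount-window repayment 316.5 billion rupees: bank balance sheets shrink → −316.5B.
Government account inflow 366.5 billion rupees: bank balance sheets shrink → −366.5B.
Currency withdrawal 329 billion rupees: bank balance sheets shrink → −329B.
Net: 0 − 316.5 − 366.5 − 329 = -1012 billion.

-1012 billion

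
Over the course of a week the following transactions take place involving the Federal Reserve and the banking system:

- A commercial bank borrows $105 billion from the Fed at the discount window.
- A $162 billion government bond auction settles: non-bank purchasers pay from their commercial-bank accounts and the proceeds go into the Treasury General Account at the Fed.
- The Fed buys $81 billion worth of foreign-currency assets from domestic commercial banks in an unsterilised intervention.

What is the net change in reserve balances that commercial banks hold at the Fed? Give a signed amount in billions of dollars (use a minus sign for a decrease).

Fed balance sheet:
  Assets:      Loans to banks +$105B, Foreign assets +$81B
  Liabilities: Bank reserves +$24B, Government deposits +$162B
So the change in reserve balances that commercial banks hold at the Fed is +$24 billion.

+$24 billion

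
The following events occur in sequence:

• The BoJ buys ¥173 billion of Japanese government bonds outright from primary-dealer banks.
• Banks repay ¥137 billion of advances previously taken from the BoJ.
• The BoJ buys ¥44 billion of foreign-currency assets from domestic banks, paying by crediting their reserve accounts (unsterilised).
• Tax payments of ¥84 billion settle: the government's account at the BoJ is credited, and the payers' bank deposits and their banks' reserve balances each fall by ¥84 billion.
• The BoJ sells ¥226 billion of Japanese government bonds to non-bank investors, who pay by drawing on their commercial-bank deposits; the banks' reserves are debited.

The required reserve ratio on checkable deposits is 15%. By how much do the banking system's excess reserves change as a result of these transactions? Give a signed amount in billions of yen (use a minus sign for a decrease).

OMO purchase (from banks) ¥173 billion: reserves +¥173B, deposits 0.
Discount-window repayment ¥137 billion: reserves −¥137B, deposits 0.
FX purchase ¥44 billion: reserves +¥44B, deposits 0.
Government account inflow ¥84 billion: reserves −¥84B, deposits −¥84B.
Asset sale (to non-banks) ¥226 billion: reserves −¥226B, deposits −¥226B.
Totals: Δreserves = −¥230B, Δdeposits = −¥310B.
Δrequired reserves = 15% × −¥310B = −¥46.5B.
Δexcess reserves = Δreserves − Δrequired = −¥230B − (−¥46.5B) = -¥183.5 billion.

-¥183.5 billion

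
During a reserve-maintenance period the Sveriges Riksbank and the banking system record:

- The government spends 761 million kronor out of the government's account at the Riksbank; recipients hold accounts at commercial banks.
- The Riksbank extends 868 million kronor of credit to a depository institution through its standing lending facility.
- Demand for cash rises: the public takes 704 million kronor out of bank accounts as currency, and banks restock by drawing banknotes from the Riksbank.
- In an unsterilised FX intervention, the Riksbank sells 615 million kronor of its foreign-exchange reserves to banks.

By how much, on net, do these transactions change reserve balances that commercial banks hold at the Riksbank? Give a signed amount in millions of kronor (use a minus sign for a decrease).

Riksbank balance sheet:
  Assets:      Loans to banks +868M, Foreign assets −615M
  Liabilities: Bank reserves +310M, Currency in circulation +704M, Government deposits −761M
Commercial banking system:
  Assets:      Reserves at CB +310M, Foreign assets +615M
  Liabilities: Checkable deposits +57M, Borrowings from CB +868M
So the change in reserve balances that commercial banks hold at the Riksbank is +310 million.

+310 million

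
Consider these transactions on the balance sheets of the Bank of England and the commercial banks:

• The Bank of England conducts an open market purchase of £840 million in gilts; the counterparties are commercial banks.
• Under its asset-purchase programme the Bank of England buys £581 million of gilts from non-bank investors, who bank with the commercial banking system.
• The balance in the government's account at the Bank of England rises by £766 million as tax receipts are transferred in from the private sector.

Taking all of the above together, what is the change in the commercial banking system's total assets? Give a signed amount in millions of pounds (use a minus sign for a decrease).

-£185 million

Bank of England balance sheet:
  Assets:      Securities +£1421M
  Liabilities: Bank reserves +£655M, Government deposits +£766M
Commercial banking system:
  Assets:      Reserves at CB +£655M, Securities −£840M
  Liabilities: Checkable deposits −£185M
Change in total bank assets = -£185 million.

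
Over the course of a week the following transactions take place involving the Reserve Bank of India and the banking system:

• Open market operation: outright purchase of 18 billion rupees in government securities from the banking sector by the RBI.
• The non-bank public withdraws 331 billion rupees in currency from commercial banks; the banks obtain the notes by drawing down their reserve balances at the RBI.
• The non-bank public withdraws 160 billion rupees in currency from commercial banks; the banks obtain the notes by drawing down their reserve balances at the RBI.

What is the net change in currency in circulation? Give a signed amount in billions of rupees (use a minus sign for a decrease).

+491 billion

RBI balance sheet:
  Assets:      Securities +18B
  Liabilities: Bank reserves −473B, Currency in circulation +491B
So the change in currency in circulation is +491 billion.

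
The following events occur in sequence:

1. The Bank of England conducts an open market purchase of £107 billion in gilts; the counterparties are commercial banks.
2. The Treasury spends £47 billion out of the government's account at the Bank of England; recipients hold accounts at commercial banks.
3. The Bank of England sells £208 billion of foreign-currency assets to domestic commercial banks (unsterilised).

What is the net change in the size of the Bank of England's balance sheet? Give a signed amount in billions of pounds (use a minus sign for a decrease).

OMO purchase (from banks) £107 billion: a Bank of England asset is acquired → +£107B.
Government spending £47 billion: only the composition of liabilities changes → 0.
FX sale £208 billion: a Bank of England asset is shed → −£208B.
Net: 107 + 0 − 208 = -£101 billion.

-£101 billion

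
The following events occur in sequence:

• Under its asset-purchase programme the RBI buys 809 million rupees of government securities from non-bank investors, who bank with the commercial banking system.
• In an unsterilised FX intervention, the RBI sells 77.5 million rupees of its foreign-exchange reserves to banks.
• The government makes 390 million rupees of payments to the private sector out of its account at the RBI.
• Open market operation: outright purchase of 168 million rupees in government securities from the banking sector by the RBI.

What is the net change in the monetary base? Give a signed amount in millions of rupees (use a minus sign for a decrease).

Asset purchase (from non-banks) 809 million rupees: RBI balance sheet expands → +809M.
FX sale 77.5 million rupees: RBI balance sheet contracts → −77.5M.
Government spending 390 million rupees: a non-base liability converts back to reserves → +390M.
OMO purchase (from banks) 168 million rupees: RBI balance sheet expands → +168M.
Net: 809 − 77.5 + 390 + 168 = +1289.5 million.

+1289.5 million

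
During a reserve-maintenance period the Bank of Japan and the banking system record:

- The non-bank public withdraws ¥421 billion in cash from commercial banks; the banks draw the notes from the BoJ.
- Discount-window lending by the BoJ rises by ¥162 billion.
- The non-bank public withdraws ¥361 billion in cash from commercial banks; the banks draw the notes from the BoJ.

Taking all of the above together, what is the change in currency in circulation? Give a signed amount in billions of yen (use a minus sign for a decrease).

+¥782 billion

Currency withdrawal ¥421 billion: notes leave the central bank → +¥421B.
Discount-window loan ¥162 billion: no currency enters or leaves circulation → 0.
Currency withdrawal ¥361 billion: notes leave the central bank → +¥361B.
Net: 421 + 0 + 361 = +¥782 billion.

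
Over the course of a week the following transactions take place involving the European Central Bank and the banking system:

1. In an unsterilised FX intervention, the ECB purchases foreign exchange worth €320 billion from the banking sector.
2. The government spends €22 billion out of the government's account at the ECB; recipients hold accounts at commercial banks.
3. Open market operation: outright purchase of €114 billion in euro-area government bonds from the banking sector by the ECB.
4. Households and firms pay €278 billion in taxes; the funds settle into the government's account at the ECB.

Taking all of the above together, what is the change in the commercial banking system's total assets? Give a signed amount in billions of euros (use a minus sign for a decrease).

-€256 billion

ECB balance sheet:
  Assets:      Securities +€114B, Foreign assets +€320B
  Liabilities: Bank reserves +€178B, Government deposits +€256B
Commercial banking system:
  Assets:      Reserves at CB +€178B, Securities −€114B, Foreign assets −€320B
  Liabilities: Checkable deposits −€256B
Change in total bank assets = -€256 billion.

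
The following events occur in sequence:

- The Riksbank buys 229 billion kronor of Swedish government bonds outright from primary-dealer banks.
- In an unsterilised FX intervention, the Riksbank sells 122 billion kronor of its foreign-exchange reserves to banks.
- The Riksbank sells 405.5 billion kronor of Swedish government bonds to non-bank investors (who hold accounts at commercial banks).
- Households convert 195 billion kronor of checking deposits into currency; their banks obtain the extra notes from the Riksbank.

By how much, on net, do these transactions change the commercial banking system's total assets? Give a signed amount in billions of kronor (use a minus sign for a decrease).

-600.5 billion

Riksbank balance sheet:
  Assets:      Securities −176.5B, Foreign assets −122B
  Liabilities: Bank reserves −493.5B, Currency in circulation +195B
Commercial banking system:
  Assets:      Reserves at CB −493.5B, Securities −229B, Foreign assets +122B
  Liabilities: Checkable deposits −600.5B
Change in total bank assets = -600.5 billion.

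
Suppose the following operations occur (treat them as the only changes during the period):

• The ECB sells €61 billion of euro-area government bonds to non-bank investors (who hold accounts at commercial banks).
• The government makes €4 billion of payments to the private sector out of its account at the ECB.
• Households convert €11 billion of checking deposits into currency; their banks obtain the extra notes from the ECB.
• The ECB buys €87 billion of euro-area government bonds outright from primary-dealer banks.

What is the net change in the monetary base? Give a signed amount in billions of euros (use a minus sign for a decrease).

ECB balance sheet:
  Assets:      Securities +€26B
  Liabilities: Bank reserves +€19B, Currency in circulation +€11B, Government deposits −€4B
Monetary base = currency + reserves: +€11B + (+€19B) = +€30 billion.

+€30 billion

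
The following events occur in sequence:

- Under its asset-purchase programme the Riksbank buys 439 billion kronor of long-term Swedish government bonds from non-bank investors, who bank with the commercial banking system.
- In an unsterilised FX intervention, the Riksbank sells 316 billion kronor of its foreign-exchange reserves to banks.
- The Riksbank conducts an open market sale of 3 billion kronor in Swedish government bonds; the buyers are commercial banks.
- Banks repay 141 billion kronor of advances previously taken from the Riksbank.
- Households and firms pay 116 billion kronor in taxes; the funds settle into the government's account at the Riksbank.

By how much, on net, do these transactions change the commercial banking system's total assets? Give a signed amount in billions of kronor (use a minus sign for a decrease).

+182 billion

Asset purchase (from non-banks) 439 billion kronor: bank balance sheets expand → +439B.
FX sale 316 billion kronor: just an asset swap on bank balance sheets → 0.
OMO sale (to banks) 3 billion kronor: just an asset swap on bank balance sheets → 0.
Discount-window repayment 141 billion kronor: bank balance sheets shrink → −141B.
Government account inflow 116 billion kronor: bank balance sheets shrink → −116B.
Net: 439 + 0 + 0 − 141 − 116 = +182 billion.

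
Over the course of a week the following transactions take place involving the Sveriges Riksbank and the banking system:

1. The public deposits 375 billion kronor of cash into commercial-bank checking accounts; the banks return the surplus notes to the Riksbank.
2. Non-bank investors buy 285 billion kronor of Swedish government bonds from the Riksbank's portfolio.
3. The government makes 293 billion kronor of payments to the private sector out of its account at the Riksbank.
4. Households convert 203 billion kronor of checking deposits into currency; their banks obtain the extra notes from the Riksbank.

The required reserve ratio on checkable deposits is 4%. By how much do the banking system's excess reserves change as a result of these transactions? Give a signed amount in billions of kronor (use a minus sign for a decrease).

+172.8 billion

Currency deposit 375 billion kronor: reserves +375B, deposits +375B.
Asset sale (to non-banks) 285 billion kronor: reserves −285B, deposits −285B.
Government spending 293 billion kronor: reserves +293B, deposits +293B.
Currency withdrawal 203 billion kronor: reserves −203B, deposits −203B.
Totals: Δreserves = +180B, Δdeposits = +180B.
Δrequired reserves = 4% × +180B = +7.2B.
Δexcess reserves = Δreserves − Δrequired = +180B − (+7.2B) = +172.8 billion.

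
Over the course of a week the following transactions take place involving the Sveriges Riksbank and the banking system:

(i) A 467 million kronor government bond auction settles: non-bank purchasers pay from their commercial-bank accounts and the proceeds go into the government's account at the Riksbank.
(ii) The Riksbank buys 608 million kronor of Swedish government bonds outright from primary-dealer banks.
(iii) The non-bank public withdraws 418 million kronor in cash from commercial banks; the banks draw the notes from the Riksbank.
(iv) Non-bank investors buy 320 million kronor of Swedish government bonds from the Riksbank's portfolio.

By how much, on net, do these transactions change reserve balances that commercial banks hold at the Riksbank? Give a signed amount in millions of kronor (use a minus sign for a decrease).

-597 million

Government account inflow 467 million kronor: funds move from bank reserves into the government account → −467M.
OMO purchase (from banks) 608 million kronor: the Riksbank pays by crediting reserve accounts → +608M.
Currency withdrawal 418 million kronor: banks swap reserves for currency → −418M.
Asset sale (to non-banks) 320 million kronor: the non-bank buyers' banks settle from reserves → −320M.
Net: −467 + 608 − 418 − 320 = -597 million.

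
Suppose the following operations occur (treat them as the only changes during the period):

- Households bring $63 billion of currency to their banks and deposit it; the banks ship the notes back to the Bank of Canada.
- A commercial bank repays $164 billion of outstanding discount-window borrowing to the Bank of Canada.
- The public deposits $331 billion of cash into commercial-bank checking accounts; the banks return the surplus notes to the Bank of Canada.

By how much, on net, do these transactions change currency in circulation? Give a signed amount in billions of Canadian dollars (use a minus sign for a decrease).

Currency deposit $63 billion: notes return to the central bank → −$63B.
Discount-window repayment $164 billion: no currency enters or leaves circulation → 0.
Currency deposit $331 billion: notes return to the central bank → −$331B.
Net: −63 + 0 − 331 = -$394 billion.

-$394 billion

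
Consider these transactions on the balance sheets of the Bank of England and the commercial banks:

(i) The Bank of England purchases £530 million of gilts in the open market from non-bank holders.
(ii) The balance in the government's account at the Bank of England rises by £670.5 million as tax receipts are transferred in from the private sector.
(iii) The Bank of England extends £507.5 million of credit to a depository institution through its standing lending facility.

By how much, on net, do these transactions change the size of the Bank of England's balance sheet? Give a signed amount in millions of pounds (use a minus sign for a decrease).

+£1037.5 million

Bank of England balance sheet:
  Assets:      Securities +£530M, Loans to banks +£507.5M
  Liabilities: Bank reserves +£367M, Government deposits +£670.5M
Commercial banking system:
  Assets:      Reserves at CB +£367M
  Liabilities: Checkable deposits −£140.5M, Borrowings from CB +£507.5M
Change in total Bank of England assets = +£1037.5 million.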